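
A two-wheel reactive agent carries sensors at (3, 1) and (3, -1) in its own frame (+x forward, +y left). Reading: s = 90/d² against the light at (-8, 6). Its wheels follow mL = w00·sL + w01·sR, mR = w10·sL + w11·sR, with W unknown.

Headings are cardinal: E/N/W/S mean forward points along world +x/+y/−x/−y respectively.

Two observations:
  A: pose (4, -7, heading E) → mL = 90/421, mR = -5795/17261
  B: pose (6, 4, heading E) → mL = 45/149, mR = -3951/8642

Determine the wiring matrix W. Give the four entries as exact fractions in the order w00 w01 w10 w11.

0 1 -1/2 -1

obs A: pose=(4,-7,E) → sL=10/41, sR=90/421, mL=90/421, mR=-5795/17261
obs B: pose=(6,4,E) → sL=9/29, sR=45/149, mL=45/149, mR=-3951/8642
sensor matrix S = [[10/41, 90/421], [9/29, 45/149]]; det S = 545760/74584781
solve [mL_A; mL_B] = S·[w00; w01] and [mR_A; mR_B] = S·[w10; w11]:
  w00 = 0, w01 = 1, w10 = -1/2, w11 = -1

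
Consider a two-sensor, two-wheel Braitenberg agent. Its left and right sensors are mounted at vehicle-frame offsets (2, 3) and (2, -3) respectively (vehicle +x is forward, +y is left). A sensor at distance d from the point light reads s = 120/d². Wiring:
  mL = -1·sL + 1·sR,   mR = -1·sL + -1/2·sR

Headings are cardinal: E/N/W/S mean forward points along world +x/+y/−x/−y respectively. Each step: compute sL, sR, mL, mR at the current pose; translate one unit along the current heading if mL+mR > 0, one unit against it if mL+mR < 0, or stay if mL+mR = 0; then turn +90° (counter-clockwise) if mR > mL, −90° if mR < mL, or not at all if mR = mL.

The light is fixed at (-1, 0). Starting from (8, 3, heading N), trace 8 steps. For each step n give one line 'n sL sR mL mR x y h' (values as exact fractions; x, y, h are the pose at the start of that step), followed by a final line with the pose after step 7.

n=0: pose=(8,3,N); sL=120/61, sR=120/169; mL=-12960/10309, mR=-23940/10309; mL+mR=-36900/10309 → advance -1; mR−mL=-180/169 → turn -1·90°
n=1: pose=(8,2,E); sL=60/73, sR=60/61; mL=720/4453, mR=-5850/4453; mL+mR=-5130/4453 → advance -1; mR−mL=-90/61 → turn -1·90°
n=2: pose=(7,2,S); sL=120/121, sR=24/5; mL=2304/605, mR=-2052/605; mL+mR=252/605 → advance +1; mR−mL=-36/5 → turn -1·90°
n=3: pose=(7,1,W); sL=3, sR=30/13; mL=-9/13, mR=-54/13; mL+mR=-63/13 → advance -1; mR−mL=-45/13 → turn -1·90°
n=4: pose=(8,1,N); sL=8/3, sR=40/51; mL=-32/17, mR=-52/17; mL+mR=-84/17 → advance -1; mR−mL=-20/17 → turn -1·90°
n=5: pose=(8,0,E); sL=12/13, sR=12/13; mL=0, mR=-18/13; mL+mR=-18/13 → advance -1; mR−mL=-18/13 → turn -1·90°
n=6: pose=(7,0,S); sL=24/25, sR=120/29; mL=2304/725, mR=-2196/725; mL+mR=108/725 → advance +1; mR−mL=-180/29 → turn -1·90°
n=7: pose=(7,-1,W); sL=30/13, sR=3; mL=9/13, mR=-99/26; mL+mR=-81/26 → advance -1; mR−mL=-9/2 → turn -1·90°

0 120/61 120/169 -12960/10309 -23940/10309 8 3 N
1 60/73 60/61 720/4453 -5850/4453 8 2 E
2 120/121 24/5 2304/605 -2052/605 7 2 S
3 3 30/13 -9/13 -54/13 7 1 W
4 8/3 40/51 -32/17 -52/17 8 1 N
5 12/13 12/13 0 -18/13 8 0 E
6 24/25 120/29 2304/725 -2196/725 7 0 S
7 30/13 3 9/13 -99/26 7 -1 W
final 8 -1 N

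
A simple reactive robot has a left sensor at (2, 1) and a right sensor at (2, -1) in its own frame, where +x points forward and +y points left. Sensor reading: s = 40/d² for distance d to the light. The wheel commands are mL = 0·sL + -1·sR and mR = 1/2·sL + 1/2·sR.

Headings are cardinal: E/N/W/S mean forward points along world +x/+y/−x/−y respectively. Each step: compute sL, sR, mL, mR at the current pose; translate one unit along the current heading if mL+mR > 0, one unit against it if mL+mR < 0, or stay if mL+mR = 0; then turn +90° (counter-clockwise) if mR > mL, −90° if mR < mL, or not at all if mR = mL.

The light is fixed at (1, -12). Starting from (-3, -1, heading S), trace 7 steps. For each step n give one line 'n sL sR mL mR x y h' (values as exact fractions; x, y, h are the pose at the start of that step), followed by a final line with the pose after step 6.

n=0: pose=(-3,-1,S); sL=4/9, sR=20/53; mL=-20/53, mR=196/477; mL+mR=16/477 → advance +1; mR−mL=376/477 → turn +1·90°
n=1: pose=(-3,-2,E); sL=8/25, sR=8/17; mL=-8/17, mR=168/425; mL+mR=-32/425 → advance -1; mR−mL=368/425 → turn +1·90°
n=2: pose=(-4,-2,N); sL=2/9, sR=1/4; mL=-1/4, mR=17/72; mL+mR=-1/72 → advance -1; mR−mL=35/72 → turn +1·90°
n=3: pose=(-4,-3,W); sL=40/113, sR=40/149; mL=-40/149, mR=5240/16837; mL+mR=720/16837 → advance +1; mR−mL=9760/16837 → turn +1·90°
n=4: pose=(-5,-3,S); sL=20/37, sR=20/49; mL=-20/49, mR=860/1813; mL+mR=120/1813 → advance +1; mR−mL=1600/1813 → turn +1·90°
n=5: pose=(-5,-4,E); sL=40/97, sR=8/13; mL=-8/13, mR=648/1261; mL+mR=-128/1261 → advance -1; mR−mL=1424/1261 → turn +1·90°
n=6: pose=(-6,-4,N); sL=10/41, sR=5/17; mL=-5/17, mR=375/1394; mL+mR=-35/1394 → advance -1; mR−mL=785/1394 → turn +1·90°

0 4/9 20/53 -20/53 196/477 -3 -1 S
1 8/25 8/17 -8/17 168/425 -3 -2 E
2 2/9 1/4 -1/4 17/72 -4 -2 N
3 40/113 40/149 -40/149 5240/16837 -4 -3 W
4 20/37 20/49 -20/49 860/1813 -5 -3 S
5 40/97 8/13 -8/13 648/1261 -5 -4 E
6 10/41 5/17 -5/17 375/1394 -6 -4 N
final -6 -5 W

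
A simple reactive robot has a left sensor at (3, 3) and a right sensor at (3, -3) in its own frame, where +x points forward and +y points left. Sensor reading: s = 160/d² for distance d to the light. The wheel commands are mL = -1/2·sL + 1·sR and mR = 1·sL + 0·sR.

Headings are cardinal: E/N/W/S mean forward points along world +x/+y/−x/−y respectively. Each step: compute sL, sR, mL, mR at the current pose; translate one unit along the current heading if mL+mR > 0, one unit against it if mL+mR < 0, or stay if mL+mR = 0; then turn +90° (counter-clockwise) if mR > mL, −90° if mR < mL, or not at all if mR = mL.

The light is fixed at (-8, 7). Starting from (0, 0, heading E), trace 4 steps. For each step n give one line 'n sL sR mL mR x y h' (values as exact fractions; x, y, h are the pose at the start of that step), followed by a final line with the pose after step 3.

0 160/137 160/221 4240/30277 160/137 0 0 E
1 40/13 1 -7/13 40/13 1 0 N
2 160/117 32/9 112/39 160/117 1 1 W
3 80/17 16/13 -248/221 80/17 0 1 N
final 0 2 W

n=0: pose=(0,0,E); sL=160/137, sR=160/221; mL=4240/30277, mR=160/137; mL+mR=39600/30277 → advance +1; mR−mL=31120/30277 → turn +1·90°
n=1: pose=(1,0,N); sL=40/13, sR=1; mL=-7/13, mR=40/13; mL+mR=33/13 → advance +1; mR−mL=47/13 → turn +1·90°
n=2: pose=(1,1,W); sL=160/117, sR=32/9; mL=112/39, mR=160/117; mL+mR=496/117 → advance +1; mR−mL=-176/117 → turn -1·90°
n=3: pose=(0,1,N); sL=80/17, sR=16/13; mL=-248/221, mR=80/17; mL+mR=792/221 → advance +1; mR−mL=1288/221 → turn +1·90°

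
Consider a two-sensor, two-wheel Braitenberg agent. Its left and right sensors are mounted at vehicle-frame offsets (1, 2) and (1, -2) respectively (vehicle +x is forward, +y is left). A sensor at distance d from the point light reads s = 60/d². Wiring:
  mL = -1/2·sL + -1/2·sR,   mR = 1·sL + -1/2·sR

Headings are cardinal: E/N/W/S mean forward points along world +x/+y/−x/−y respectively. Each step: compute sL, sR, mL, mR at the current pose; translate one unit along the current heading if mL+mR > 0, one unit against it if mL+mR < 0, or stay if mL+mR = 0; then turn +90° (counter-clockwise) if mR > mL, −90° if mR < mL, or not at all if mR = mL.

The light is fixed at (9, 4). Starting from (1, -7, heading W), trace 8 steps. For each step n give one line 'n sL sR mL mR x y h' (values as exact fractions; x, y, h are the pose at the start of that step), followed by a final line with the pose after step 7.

n=0: pose=(1,-7,W); sL=6/25, sR=10/27; mL=-206/675, mR=37/675; mL+mR=-169/675 → advance -1; mR−mL=9/25 → turn +1·90°
n=1: pose=(2,-7,S); sL=60/169, sR=4/15; mL=-788/2535, mR=562/2535; mL+mR=-226/2535 → advance -1; mR−mL=90/169 → turn +1·90°
n=2: pose=(2,-6,E); sL=3/5, sR=1/3; mL=-7/15, mR=13/30; mL+mR=-1/30 → advance -1; mR−mL=9/10 → turn +1·90°
n=3: pose=(1,-6,N); sL=60/181, sR=20/39; mL=-2980/7059, mR=530/7059; mL+mR=-2450/7059 → advance -1; mR−mL=90/181 → turn +1·90°
n=4: pose=(1,-7,W); sL=6/25, sR=10/27; mL=-206/675, mR=37/675; mL+mR=-169/675 → advance -1; mR−mL=9/25 → turn +1·90°
n=5: pose=(2,-7,S); sL=60/169, sR=4/15; mL=-788/2535, mR=562/2535; mL+mR=-226/2535 → advance -1; mR−mL=90/169 → turn +1·90°
n=6: pose=(2,-6,E); sL=3/5, sR=1/3; mL=-7/15, mR=13/30; mL+mR=-1/30 → advance -1; mR−mL=9/10 → turn +1·90°
n=7: pose=(1,-6,N); sL=60/181, sR=20/39; mL=-2980/7059, mR=530/7059; mL+mR=-2450/7059 → advance -1; mR−mL=90/181 → turn +1·90°

0 6/25 10/27 -206/675 37/675 1 -7 W
1 60/169 4/15 -788/2535 562/2535 2 -7 S
2 3/5 1/3 -7/15 13/30 2 -6 E
3 60/181 20/39 -2980/7059 530/7059 1 -6 N
4 6/25 10/27 -206/675 37/675 1 -7 W
5 60/169 4/15 -788/2535 562/2535 2 -7 S
6 3/5 1/3 -7/15 13/30 2 -6 E
7 60/181 20/39 -2980/7059 530/7059 1 -6 N
final 1 -7 W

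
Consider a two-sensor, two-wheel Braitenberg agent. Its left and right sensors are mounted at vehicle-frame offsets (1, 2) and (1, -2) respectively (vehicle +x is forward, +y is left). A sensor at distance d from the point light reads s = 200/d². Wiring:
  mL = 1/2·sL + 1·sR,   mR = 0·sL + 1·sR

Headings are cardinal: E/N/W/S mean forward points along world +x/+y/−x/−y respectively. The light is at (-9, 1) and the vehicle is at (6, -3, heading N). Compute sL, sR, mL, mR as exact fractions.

100/89 100/149 16350/13261 100/149

left sensor world pos  = (4, -2); dL² = 178
right sensor world pos = (8, -2); dR² = 298
sL = 200/178 = 100/89
sR = 200/298 = 100/149
mL = 1/2·sL + 1·sR = 16350/13261
mR = 0·sL + 1·sR = 100/149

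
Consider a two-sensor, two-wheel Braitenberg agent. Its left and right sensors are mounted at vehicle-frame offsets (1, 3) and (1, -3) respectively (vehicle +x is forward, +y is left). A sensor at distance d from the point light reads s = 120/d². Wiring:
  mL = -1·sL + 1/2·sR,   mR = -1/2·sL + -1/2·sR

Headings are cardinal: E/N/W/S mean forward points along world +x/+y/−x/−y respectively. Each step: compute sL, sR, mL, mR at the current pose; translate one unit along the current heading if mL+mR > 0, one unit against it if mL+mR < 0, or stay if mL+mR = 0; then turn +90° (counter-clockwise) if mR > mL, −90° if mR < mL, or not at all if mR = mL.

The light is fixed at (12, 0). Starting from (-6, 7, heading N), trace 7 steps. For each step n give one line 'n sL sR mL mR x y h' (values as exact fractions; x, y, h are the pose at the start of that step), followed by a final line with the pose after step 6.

n=0: pose=(-6,7,N); sL=24/101, sR=120/289; mL=-876/29189, mR=-9528/29189; mL+mR=-36/101 → advance -1; mR−mL=-8652/29189 → turn -1·90°
n=1: pose=(-6,6,E); sL=12/37, sR=60/149; mL=-678/5513, mR=-2004/5513; mL+mR=-18/37 → advance -1; mR−mL=-1326/5513 → turn -1·90°
n=2: pose=(-7,6,S); sL=120/281, sR=120/509; mL=-44220/143029, mR=-47400/143029; mL+mR=-180/281 → advance -1; mR−mL=-3180/143029 → turn -1·90°
n=3: pose=(-7,7,W); sL=15/52, sR=6/25; mL=-219/1300, mR=-687/2600; mL+mR=-45/104 → advance -1; mR−mL=-249/2600 → turn -1·90°
n=4: pose=(-6,7,N); sL=24/101, sR=120/289; mL=-876/29189, mR=-9528/29189; mL+mR=-36/101 → advance -1; mR−mL=-8652/29189 → turn -1·90°
n=5: pose=(-6,6,E); sL=12/37, sR=60/149; mL=-678/5513, mR=-2004/5513; mL+mR=-18/37 → advance -1; mR−mL=-1326/5513 → turn -1·90°
n=6: pose=(-7,6,S); sL=120/281, sR=120/509; mL=-44220/143029, mR=-47400/143029; mL+mR=-180/281 → advance -1; mR−mL=-3180/143029 → turn -1·90°

0 24/101 120/289 -876/29189 -9528/29189 -6 7 N
1 12/37 60/149 -678/5513 -2004/5513 -6 6 E
2 120/281 120/509 -44220/143029 -47400/143029 -7 6 S
3 15/52 6/25 -219/1300 -687/2600 -7 7 W
4 24/101 120/289 -876/29189 -9528/29189 -6 7 N
5 12/37 60/149 -678/5513 -2004/5513 -6 6 E
6 120/281 120/509 -44220/143029 -47400/143029 -7 6 S
final -7 7 W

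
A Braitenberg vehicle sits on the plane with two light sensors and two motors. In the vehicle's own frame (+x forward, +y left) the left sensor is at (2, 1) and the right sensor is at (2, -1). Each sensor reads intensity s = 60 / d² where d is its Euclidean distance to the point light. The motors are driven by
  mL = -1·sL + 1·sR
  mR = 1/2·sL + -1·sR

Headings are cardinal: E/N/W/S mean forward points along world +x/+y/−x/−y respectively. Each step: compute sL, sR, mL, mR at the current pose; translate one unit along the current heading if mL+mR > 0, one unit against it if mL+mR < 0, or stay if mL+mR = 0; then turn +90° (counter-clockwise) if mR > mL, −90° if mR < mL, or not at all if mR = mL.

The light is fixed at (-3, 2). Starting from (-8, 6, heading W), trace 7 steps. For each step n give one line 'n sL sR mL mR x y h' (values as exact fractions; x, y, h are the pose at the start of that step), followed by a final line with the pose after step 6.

0 30/29 30/37 -240/1073 -315/1073 -8 6 W
1 60/61 4/3 64/183 -154/183 -7 6 N
2 3 15/2 9/2 -6 -7 5 E
3 60/17 60/37 -1200/629 90/629 -8 5 S
4 30/17 10/3 80/51 -125/51 -8 6 E
5 60/29 60/53 -1440/1537 -150/1537 -9 6 S
6 15/13 15/8 75/104 -135/104 -9 7 E
final -10 7 S

n=0: pose=(-8,6,W); sL=30/29, sR=30/37; mL=-240/1073, mR=-315/1073; mL+mR=-15/29 → advance -1; mR−mL=-75/1073 → turn -1·90°
n=1: pose=(-7,6,N); sL=60/61, sR=4/3; mL=64/183, mR=-154/183; mL+mR=-30/61 → advance -1; mR−mL=-218/183 → turn -1·90°
n=2: pose=(-7,5,E); sL=3, sR=15/2; mL=9/2, mR=-6; mL+mR=-3/2 → advance -1; mR−mL=-21/2 → turn -1·90°
n=3: pose=(-8,5,S); sL=60/17, sR=60/37; mL=-1200/629, mR=90/629; mL+mR=-30/17 → advance -1; mR−mL=1290/629 → turn +1·90°
n=4: pose=(-8,6,E); sL=30/17, sR=10/3; mL=80/51, mR=-125/51; mL+mR=-15/17 → advance -1; mR−mL=-205/51 → turn -1·90°
n=5: pose=(-9,6,S); sL=60/29, sR=60/53; mL=-1440/1537, mR=-150/1537; mL+mR=-30/29 → advance -1; mR−mL=1290/1537 → turn +1·90°
n=6: pose=(-9,7,E); sL=15/13, sR=15/8; mL=75/104, mR=-135/104; mL+mR=-15/26 → advance -1; mR−mL=-105/52 → turn -1·90°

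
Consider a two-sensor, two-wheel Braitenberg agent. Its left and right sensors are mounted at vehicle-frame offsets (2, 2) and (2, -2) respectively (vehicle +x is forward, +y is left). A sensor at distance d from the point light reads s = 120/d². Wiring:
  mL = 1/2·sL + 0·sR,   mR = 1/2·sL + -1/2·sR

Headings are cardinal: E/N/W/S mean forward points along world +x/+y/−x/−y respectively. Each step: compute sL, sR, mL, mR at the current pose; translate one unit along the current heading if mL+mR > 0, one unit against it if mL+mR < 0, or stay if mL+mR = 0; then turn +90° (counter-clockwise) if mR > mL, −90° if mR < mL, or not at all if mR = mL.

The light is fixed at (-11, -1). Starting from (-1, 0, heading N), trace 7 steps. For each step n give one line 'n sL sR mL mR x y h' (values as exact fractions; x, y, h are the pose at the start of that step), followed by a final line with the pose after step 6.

n=0: pose=(-1,0,N); sL=120/73, sR=40/51; mL=60/73, mR=1600/3723; mL+mR=4660/3723 → advance +1; mR−mL=-20/51 → turn -1·90°
n=1: pose=(-1,1,E); sL=3/4, sR=5/6; mL=3/8, mR=-1/24; mL+mR=1/3 → advance +1; mR−mL=-5/12 → turn -1·90°
n=2: pose=(0,1,S); sL=120/169, sR=40/27; mL=60/169, mR=-1760/4563; mL+mR=-140/4563 → advance -1; mR−mL=-20/27 → turn -1·90°
n=3: pose=(0,2,W); sL=60/41, sR=60/53; mL=30/41, mR=360/2173; mL+mR=1950/2173 → advance +1; mR−mL=-30/53 → turn -1·90°
n=4: pose=(-1,2,N); sL=120/89, sR=120/169; mL=60/89, mR=4800/15041; mL+mR=14940/15041 → advance +1; mR−mL=-60/169 → turn -1·90°
n=5: pose=(-1,3,E); sL=2/3, sR=30/37; mL=1/3, mR=-8/111; mL+mR=29/111 → advance +1; mR−mL=-15/37 → turn -1·90°
n=6: pose=(0,3,S); sL=120/173, sR=24/17; mL=60/173, mR=-1056/2941; mL+mR=-36/2941 → advance -1; mR−mL=-12/17 → turn -1·90°

0 120/73 40/51 60/73 1600/3723 -1 0 N
1 3/4 5/6 3/8 -1/24 -1 1 E
2 120/169 40/27 60/169 -1760/4563 0 1 S
3 60/41 60/53 30/41 360/2173 0 2 W
4 120/89 120/169 60/89 4800/15041 -1 2 N
5 2/3 30/37 1/3 -8/111 -1 3 E
6 120/173 24/17 60/173 -1056/2941 0 3 S
final 0 4 W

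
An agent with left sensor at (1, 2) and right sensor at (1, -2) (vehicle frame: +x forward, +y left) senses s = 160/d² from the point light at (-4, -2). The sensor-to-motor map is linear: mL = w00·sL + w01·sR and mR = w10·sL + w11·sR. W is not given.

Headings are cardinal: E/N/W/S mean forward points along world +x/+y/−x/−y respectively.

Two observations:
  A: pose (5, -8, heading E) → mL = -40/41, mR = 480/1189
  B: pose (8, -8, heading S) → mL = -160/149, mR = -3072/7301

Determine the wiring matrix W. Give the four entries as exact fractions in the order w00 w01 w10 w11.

obs A: pose=(5,-8,E) → sL=40/29, sR=40/41, mL=-40/41, mR=480/1189
obs B: pose=(8,-8,S) → sL=32/49, sR=160/149, mL=-160/149, mR=-3072/7301
sensor matrix S = [[40/29, 40/41], [32/49, 160/149]]; det S = 7326720/8680889
solve [mL_A; mL_B] = S·[w00; w01] and [mR_A; mR_B] = S·[w10; w11]:
  w00 = 0, w01 = -1, w10 = 1, w11 = -1

0 -1 1 -1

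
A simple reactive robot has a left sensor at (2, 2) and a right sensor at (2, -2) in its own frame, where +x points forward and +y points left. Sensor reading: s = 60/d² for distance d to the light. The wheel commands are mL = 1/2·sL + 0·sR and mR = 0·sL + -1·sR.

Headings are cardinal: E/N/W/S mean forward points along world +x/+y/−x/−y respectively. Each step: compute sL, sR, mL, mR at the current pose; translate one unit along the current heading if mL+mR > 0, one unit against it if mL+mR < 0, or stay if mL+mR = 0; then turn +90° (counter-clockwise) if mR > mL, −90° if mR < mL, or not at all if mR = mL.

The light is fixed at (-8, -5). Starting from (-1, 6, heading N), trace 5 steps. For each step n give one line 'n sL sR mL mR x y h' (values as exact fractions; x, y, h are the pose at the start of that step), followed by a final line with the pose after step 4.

0 30/97 6/25 15/97 -6/25 -1 6 N
1 4/15 12/29 2/15 -12/29 -1 5 E
2 15/32 3/4 15/64 -3/4 -2 5 S
3 60/97 12/37 30/97 -12/37 -2 6 W
4 30/97 6/25 15/97 -6/25 -1 6 N
final -1 5 E

n=0: pose=(-1,6,N); sL=30/97, sR=6/25; mL=15/97, mR=-6/25; mL+mR=-207/2425 → advance -1; mR−mL=-957/2425 → turn -1·90°
n=1: pose=(-1,5,E); sL=4/15, sR=12/29; mL=2/15, mR=-12/29; mL+mR=-122/435 → advance -1; mR−mL=-238/435 → turn -1·90°
n=2: pose=(-2,5,S); sL=15/32, sR=3/4; mL=15/64, mR=-3/4; mL+mR=-33/64 → advance -1; mR−mL=-63/64 → turn -1·90°
n=3: pose=(-2,6,W); sL=60/97, sR=12/37; mL=30/97, mR=-12/37; mL+mR=-54/3589 → advance -1; mR−mL=-2274/3589 → turn -1·90°
n=4: pose=(-1,6,N); sL=30/97, sR=6/25; mL=15/97, mR=-6/25; mL+mR=-207/2425 → advance -1; mR−mL=-957/2425 → turn -1·90°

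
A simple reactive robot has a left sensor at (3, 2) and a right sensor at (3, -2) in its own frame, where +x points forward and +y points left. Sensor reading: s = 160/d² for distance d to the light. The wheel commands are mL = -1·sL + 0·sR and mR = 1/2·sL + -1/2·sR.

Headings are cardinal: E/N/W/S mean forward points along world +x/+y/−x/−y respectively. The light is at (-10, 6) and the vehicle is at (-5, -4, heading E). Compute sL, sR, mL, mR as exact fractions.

left sensor world pos  = (-2, -2); dL² = 128
right sensor world pos = (-2, -6); dR² = 208
sL = 160/128 = 5/4
sR = 160/208 = 10/13
mL = -1·sL + 0·sR = -5/4
mR = 1/2·sL + -1/2·sR = 25/104

5/4 10/13 -5/4 25/104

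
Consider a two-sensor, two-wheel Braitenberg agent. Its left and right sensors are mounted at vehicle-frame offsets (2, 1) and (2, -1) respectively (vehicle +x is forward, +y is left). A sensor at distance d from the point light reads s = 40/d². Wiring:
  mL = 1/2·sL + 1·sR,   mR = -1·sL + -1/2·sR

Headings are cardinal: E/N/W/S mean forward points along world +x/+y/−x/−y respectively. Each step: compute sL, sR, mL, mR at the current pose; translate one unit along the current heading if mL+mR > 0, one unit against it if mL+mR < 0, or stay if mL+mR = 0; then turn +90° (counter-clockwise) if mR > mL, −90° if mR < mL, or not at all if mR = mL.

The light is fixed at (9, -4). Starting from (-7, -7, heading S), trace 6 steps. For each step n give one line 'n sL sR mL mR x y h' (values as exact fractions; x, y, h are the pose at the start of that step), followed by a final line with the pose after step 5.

n=0: pose=(-7,-7,S); sL=4/25, sR=20/157; mL=814/3925, mR=-878/3925; mL+mR=-64/3925 → advance -1; mR−mL=-1692/3925 → turn -1·90°
n=1: pose=(-7,-6,W); sL=40/333, sR=8/65; mL=3964/21645, mR=-3932/21645; mL+mR=32/21645 → advance +1; mR−mL=-2632/7215 → turn -1·90°
n=2: pose=(-8,-6,N); sL=10/81, sR=5/32; mL=565/2592, mR=-1045/5184; mL+mR=85/5184 → advance +1; mR−mL=-725/1728 → turn -1·90°
n=3: pose=(-8,-5,E); sL=8/45, sR=40/229; mL=2716/10305, mR=-2732/10305; mL+mR=-16/10305 → advance -1; mR−mL=-1816/3435 → turn -1·90°
n=4: pose=(-9,-5,S); sL=20/149, sR=4/37; mL=966/5513, mR=-1038/5513; mL+mR=-72/5513 → advance -1; mR−mL=-2004/5513 → turn -1·90°
n=5: pose=(-9,-4,W); sL=40/401, sR=40/401; mL=60/401, mR=-60/401; mL+mR=0 → advance +0; mR−mL=-120/401 → turn -1·90°

0 4/25 20/157 814/3925 -878/3925 -7 -7 S
1 40/333 8/65 3964/21645 -3932/21645 -7 -6 W
2 10/81 5/32 565/2592 -1045/5184 -8 -6 N
3 8/45 40/229 2716/10305 -2732/10305 -8 -5 E
4 20/149 4/37 966/5513 -1038/5513 -9 -5 S
5 40/401 40/401 60/401 -60/401 -9 -4 W
final -9 -4 N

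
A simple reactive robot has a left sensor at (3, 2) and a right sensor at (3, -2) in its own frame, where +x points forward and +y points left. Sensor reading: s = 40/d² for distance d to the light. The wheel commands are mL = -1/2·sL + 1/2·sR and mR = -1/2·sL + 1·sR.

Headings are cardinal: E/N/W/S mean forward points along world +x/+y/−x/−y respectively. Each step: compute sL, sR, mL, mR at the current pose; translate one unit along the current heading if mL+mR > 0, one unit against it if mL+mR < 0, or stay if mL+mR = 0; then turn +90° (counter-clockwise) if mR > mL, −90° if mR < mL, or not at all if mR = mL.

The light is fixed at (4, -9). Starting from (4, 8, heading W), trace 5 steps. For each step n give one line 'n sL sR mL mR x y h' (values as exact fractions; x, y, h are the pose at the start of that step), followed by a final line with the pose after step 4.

n=0: pose=(4,8,W); sL=20/117, sR=4/37; mL=-136/4329, mR=98/4329; mL+mR=-38/4329 → advance -1; mR−mL=2/37 → turn +1·90°
n=1: pose=(5,8,S); sL=8/41, sR=40/197; mL=32/8077, mR=852/8077; mL+mR=884/8077 → advance +1; mR−mL=20/197 → turn +1·90°
n=2: pose=(5,7,E); sL=2/17, sR=10/53; mL=32/901, mR=117/901; mL+mR=149/901 → advance +1; mR−mL=5/53 → turn +1·90°
n=3: pose=(6,7,N); sL=40/361, sR=40/377; mL=-320/136097, mR=6900/136097; mL+mR=6580/136097 → advance +1; mR−mL=20/377 → turn +1·90°
n=4: pose=(6,8,W); sL=20/113, sR=20/181; mL=-680/20453, mR=450/20453; mL+mR=-230/20453 → advance -1; mR−mL=10/181 → turn +1·90°

0 20/117 4/37 -136/4329 98/4329 4 8 W
1 8/41 40/197 32/8077 852/8077 5 8 S
2 2/17 10/53 32/901 117/901 5 7 E
3 40/361 40/377 -320/136097 6900/136097 6 7 N
4 20/113 20/181 -680/20453 450/20453 6 8 W
final 7 8 S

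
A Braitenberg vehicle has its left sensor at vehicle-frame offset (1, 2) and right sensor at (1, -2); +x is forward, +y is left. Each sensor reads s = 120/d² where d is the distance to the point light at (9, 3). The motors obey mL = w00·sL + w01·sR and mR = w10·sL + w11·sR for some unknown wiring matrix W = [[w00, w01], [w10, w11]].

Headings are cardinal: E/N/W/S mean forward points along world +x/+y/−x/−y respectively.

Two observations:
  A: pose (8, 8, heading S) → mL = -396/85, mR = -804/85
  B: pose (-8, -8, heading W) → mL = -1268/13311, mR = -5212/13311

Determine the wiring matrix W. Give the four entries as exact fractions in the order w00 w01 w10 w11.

obs A: pose=(8,8,S) → sL=120/17, sR=24/5, mL=-396/85, mR=-804/85
obs B: pose=(-8,-8,W) → sL=120/493, sR=8/27, mL=-1268/13311, mR=-5212/13311
sensor matrix S = [[120/17, 24/5], [120/493, 8/27]]; det S = 4096/4437
solve [mL_A; mL_B] = S·[w00; w01] and [mR_A; mR_B] = S·[w10; w11]:
  w00 = -1, w01 = 1/2, w10 = -1, w11 = -1/2

-1 1/2 -1 -1/2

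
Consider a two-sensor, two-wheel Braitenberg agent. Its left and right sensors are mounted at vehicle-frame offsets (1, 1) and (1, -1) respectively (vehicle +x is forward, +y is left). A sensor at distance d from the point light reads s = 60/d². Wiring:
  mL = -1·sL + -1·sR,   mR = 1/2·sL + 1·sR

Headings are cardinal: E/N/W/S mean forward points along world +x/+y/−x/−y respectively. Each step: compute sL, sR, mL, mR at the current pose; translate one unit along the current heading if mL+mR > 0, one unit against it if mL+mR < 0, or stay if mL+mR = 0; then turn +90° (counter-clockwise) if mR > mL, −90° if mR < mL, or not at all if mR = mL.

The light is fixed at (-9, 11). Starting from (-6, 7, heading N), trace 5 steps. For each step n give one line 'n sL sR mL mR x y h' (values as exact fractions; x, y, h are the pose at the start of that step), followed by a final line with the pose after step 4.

n=0: pose=(-6,7,N); sL=60/13, sR=12/5; mL=-456/65, mR=306/65; mL+mR=-30/13 → advance -1; mR−mL=762/65 → turn +1·90°
n=1: pose=(-6,6,W); sL=3/2, sR=3; mL=-9/2, mR=15/4; mL+mR=-3/4 → advance -1; mR−mL=33/4 → turn +1·90°
n=2: pose=(-5,6,S); sL=60/61, sR=4/3; mL=-424/183, mR=334/183; mL+mR=-30/61 → advance -1; mR−mL=758/183 → turn +1·90°
n=3: pose=(-5,7,E); sL=30/17, sR=6/5; mL=-252/85, mR=177/85; mL+mR=-15/17 → advance -1; mR−mL=429/85 → turn +1·90°
n=4: pose=(-6,7,N); sL=60/13, sR=12/5; mL=-456/65, mR=306/65; mL+mR=-30/13 → advance -1; mR−mL=762/65 → turn +1·90°

0 60/13 12/5 -456/65 306/65 -6 7 N
1 3/2 3 -9/2 15/4 -6 6 W
2 60/61 4/3 -424/183 334/183 -5 6 S
3 30/17 6/5 -252/85 177/85 -5 7 E
4 60/13 12/5 -456/65 306/65 -6 7 N
final -6 6 W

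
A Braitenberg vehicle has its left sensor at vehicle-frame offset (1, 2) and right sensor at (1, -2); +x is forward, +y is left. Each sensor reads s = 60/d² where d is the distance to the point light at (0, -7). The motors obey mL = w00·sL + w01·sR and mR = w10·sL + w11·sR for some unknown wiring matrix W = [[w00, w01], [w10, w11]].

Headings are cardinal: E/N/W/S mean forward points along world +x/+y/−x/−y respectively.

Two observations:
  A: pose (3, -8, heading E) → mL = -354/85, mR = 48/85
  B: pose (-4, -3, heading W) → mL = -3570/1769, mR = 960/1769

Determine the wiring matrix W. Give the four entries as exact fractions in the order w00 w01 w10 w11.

obs A: pose=(3,-8,E) → sL=60/17, sR=12/5, mL=-354/85, mR=48/85
obs B: pose=(-4,-3,W) → sL=60/29, sR=60/61, mL=-3570/1769, mR=960/1769
sensor matrix S = [[60/17, 12/5], [60/29, 60/61]]; det S = -44928/30073
solve [mL_A; mL_B] = S·[w00; w01] and [mR_A; mR_B] = S·[w10; w11]:
  w00 = -1/2, w01 = -1, w10 = 1/2, w11 = -1/2

-1/2 -1 1/2 -1/2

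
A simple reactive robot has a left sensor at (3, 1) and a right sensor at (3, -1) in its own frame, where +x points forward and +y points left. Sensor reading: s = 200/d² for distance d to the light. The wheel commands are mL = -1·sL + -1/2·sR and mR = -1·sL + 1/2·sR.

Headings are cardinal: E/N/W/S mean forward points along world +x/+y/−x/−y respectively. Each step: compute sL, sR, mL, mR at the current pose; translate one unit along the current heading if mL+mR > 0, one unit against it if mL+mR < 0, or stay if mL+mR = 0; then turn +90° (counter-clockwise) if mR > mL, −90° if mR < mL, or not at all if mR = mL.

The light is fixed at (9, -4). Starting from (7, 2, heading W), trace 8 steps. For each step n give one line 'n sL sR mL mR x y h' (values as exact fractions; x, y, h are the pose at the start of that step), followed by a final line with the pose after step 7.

0 4 100/37 -198/37 -98/37 7 2 W
1 200/9 200/13 -3500/117 -1700/117 8 2 S
2 50/17 5 -185/34 -15/34 8 3 E
3 200/109 200/101 -31100/11009 -9300/11009 7 3 N
4 4 100/37 -198/37 -98/37 7 2 W
5 200/9 200/13 -3500/117 -1700/117 8 2 S
6 50/17 5 -185/34 -15/34 8 3 E
7 200/109 200/101 -31100/11009 -9300/11009 7 3 N
final 7 2 W

n=0: pose=(7,2,W); sL=4, sR=100/37; mL=-198/37, mR=-98/37; mL+mR=-8 → advance -1; mR−mL=100/37 → turn +1·90°
n=1: pose=(8,2,S); sL=200/9, sR=200/13; mL=-3500/117, mR=-1700/117; mL+mR=-400/9 → advance -1; mR−mL=200/13 → turn +1·90°
n=2: pose=(8,3,E); sL=50/17, sR=5; mL=-185/34, mR=-15/34; mL+mR=-100/17 → advance -1; mR−mL=5 → turn +1·90°
n=3: pose=(7,3,N); sL=200/109, sR=200/101; mL=-31100/11009, mR=-9300/11009; mL+mR=-400/109 → advance -1; mR−mL=200/101 → turn +1·90°
n=4: pose=(7,2,W); sL=4, sR=100/37; mL=-198/37, mR=-98/37; mL+mR=-8 → advance -1; mR−mL=100/37 → turn +1·90°
n=5: pose=(8,2,S); sL=200/9, sR=200/13; mL=-3500/117, mR=-1700/117; mL+mR=-400/9 → advance -1; mR−mL=200/13 → turn +1·90°
n=6: pose=(8,3,E); sL=50/17, sR=5; mL=-185/34, mR=-15/34; mL+mR=-100/17 → advance -1; mR−mL=5 → turn +1·90°
n=7: pose=(7,3,N); sL=200/109, sR=200/101; mL=-31100/11009, mR=-9300/11009; mL+mR=-400/109 → advance -1; mR−mL=200/101 → turn +1·90°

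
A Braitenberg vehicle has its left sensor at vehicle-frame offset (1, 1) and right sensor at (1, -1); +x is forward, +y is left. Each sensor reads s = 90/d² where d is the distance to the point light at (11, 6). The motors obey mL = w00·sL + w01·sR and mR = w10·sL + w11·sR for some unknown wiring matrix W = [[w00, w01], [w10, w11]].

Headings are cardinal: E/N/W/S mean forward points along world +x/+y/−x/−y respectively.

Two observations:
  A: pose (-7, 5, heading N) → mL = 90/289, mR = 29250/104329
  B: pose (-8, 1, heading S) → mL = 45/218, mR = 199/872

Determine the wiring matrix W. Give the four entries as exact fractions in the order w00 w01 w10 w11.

obs A: pose=(-7,5,N) → sL=90/361, sR=90/289, mL=90/289, mR=29250/104329
obs B: pose=(-8,1,S) → sL=1/4, sR=45/218, mL=45/218, mR=199/872
sensor matrix S = [[90/361, 90/289], [1/4, 45/218]]; det S = -600255/22743722
solve [mL_A; mL_B] = S·[w00; w01] and [mR_A; mR_B] = S·[w10; w11]:
  w00 = 0, w01 = 1, w10 = 1/2, w11 = 1/2

0 1 1/2 1/2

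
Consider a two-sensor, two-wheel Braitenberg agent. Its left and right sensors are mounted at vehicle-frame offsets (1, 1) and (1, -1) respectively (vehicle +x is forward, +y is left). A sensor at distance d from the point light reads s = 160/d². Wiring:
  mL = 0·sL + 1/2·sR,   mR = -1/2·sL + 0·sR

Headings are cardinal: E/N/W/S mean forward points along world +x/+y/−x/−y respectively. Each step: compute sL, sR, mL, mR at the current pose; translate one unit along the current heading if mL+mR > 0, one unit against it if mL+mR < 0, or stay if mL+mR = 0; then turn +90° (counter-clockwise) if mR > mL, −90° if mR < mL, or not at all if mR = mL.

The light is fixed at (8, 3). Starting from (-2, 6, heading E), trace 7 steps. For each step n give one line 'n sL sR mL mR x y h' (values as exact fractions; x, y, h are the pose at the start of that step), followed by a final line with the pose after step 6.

0 160/97 32/17 16/17 -80/97 -2 6 E
1 40/17 20/13 10/13 -20/17 -1 6 S
2 160/109 32/25 16/25 -80/109 -1 7 W
3 80/53 80/37 40/37 -40/53 0 7 N
4 32/17 32/13 16/13 -16/17 0 8 E
5 40/13 2 1 -20/13 1 8 S
6 160/89 160/113 80/113 -80/89 1 9 W
final 2 9 N

n=0: pose=(-2,6,E); sL=160/97, sR=32/17; mL=16/17, mR=-80/97; mL+mR=192/1649 → advance +1; mR−mL=-2912/1649 → turn -1·90°
n=1: pose=(-1,6,S); sL=40/17, sR=20/13; mL=10/13, mR=-20/17; mL+mR=-90/221 → advance -1; mR−mL=-430/221 → turn -1·90°
n=2: pose=(-1,7,W); sL=160/109, sR=32/25; mL=16/25, mR=-80/109; mL+mR=-256/2725 → advance -1; mR−mL=-3744/2725 → turn -1·90°
n=3: pose=(0,7,N); sL=80/53, sR=80/37; mL=40/37, mR=-40/53; mL+mR=640/1961 → advance +1; mR−mL=-3600/1961 → turn -1·90°
n=4: pose=(0,8,E); sL=32/17, sR=32/13; mL=16/13, mR=-16/17; mL+mR=64/221 → advance +1; mR−mL=-480/221 → turn -1·90°
n=5: pose=(1,8,S); sL=40/13, sR=2; mL=1, mR=-20/13; mL+mR=-7/13 → advance -1; mR−mL=-33/13 → turn -1·90°
n=6: pose=(1,9,W); sL=160/89, sR=160/113; mL=80/113, mR=-80/89; mL+mR=-1920/10057 → advance -1; mR−mL=-16160/10057 → turn -1·90°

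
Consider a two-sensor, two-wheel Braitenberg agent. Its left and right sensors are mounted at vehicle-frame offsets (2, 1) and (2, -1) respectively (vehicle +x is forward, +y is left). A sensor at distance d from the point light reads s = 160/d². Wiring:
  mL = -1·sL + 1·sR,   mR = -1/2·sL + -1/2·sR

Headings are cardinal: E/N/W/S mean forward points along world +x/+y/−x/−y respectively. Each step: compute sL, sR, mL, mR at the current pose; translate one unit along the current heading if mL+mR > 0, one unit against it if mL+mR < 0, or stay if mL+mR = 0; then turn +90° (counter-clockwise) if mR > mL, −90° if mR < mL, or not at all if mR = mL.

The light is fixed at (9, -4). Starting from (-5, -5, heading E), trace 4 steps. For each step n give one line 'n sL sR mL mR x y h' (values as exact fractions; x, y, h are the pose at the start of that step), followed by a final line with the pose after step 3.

n=0: pose=(-5,-5,E); sL=10/9, sR=40/37; mL=-10/333, mR=-365/333; mL+mR=-125/111 → advance -1; mR−mL=-355/333 → turn -1·90°
n=1: pose=(-6,-5,S); sL=32/41, sR=32/53; mL=-384/2173, mR=-1504/2173; mL+mR=-1888/2173 → advance -1; mR−mL=-1120/2173 → turn -1·90°
n=2: pose=(-6,-4,W); sL=16/29, sR=16/29; mL=0, mR=-16/29; mL+mR=-16/29 → advance -1; mR−mL=-16/29 → turn -1·90°
n=3: pose=(-5,-4,N); sL=160/229, sR=160/173; mL=8960/39617, mR=-32160/39617; mL+mR=-23200/39617 → advance -1; mR−mL=-41120/39617 → turn -1·90°

0 10/9 40/37 -10/333 -365/333 -5 -5 E
1 32/41 32/53 -384/2173 -1504/2173 -6 -5 S
2 16/29 16/29 0 -16/29 -6 -4 W
3 160/229 160/173 8960/39617 -32160/39617 -5 -4 N
final -5 -5 E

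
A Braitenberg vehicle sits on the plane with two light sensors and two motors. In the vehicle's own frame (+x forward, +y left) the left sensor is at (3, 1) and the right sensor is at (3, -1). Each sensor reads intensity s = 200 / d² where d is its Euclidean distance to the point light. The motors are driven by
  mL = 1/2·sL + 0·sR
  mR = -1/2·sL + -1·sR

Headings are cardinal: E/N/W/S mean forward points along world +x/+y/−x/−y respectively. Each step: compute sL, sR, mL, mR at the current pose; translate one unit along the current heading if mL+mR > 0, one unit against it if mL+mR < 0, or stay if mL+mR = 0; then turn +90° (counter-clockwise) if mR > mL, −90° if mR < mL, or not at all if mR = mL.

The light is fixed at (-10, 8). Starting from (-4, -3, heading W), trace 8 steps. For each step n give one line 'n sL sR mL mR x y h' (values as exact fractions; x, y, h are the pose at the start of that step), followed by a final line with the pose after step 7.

0 200/153 200/109 100/153 -41500/16677 -4 -3 W
1 2 25/16 1 -41/16 -3 -3 N
2 200/221 200/269 100/221 -71100/59449 -3 -4 E
3 100/137 4/5 50/137 -798/685 -4 -4 S
4 200/153 200/109 100/153 -41500/16677 -4 -3 W
5 2 25/16 1 -41/16 -3 -3 N
6 200/221 200/269 100/221 -71100/59449 -3 -4 E
7 100/137 4/5 50/137 -798/685 -4 -4 S
final -4 -3 W

n=0: pose=(-4,-3,W); sL=200/153, sR=200/109; mL=100/153, mR=-41500/16677; mL+mR=-200/109 → advance -1; mR−mL=-52400/16677 → turn -1·90°
n=1: pose=(-3,-3,N); sL=2, sR=25/16; mL=1, mR=-41/16; mL+mR=-25/16 → advance -1; mR−mL=-57/16 → turn -1·90°
n=2: pose=(-3,-4,E); sL=200/221, sR=200/269; mL=100/221, mR=-71100/59449; mL+mR=-200/269 → advance -1; mR−mL=-98000/59449 → turn -1·90°
n=3: pose=(-4,-4,S); sL=100/137, sR=4/5; mL=50/137, mR=-798/685; mL+mR=-4/5 → advance -1; mR−mL=-1048/685 → turn -1·90°
n=4: pose=(-4,-3,W); sL=200/153, sR=200/109; mL=100/153, mR=-41500/16677; mL+mR=-200/109 → advance -1; mR−mL=-52400/16677 → turn -1·90°
n=5: pose=(-3,-3,N); sL=2, sR=25/16; mL=1, mR=-41/16; mL+mR=-25/16 → advance -1; mR−mL=-57/16 → turn -1·90°
n=6: pose=(-3,-4,E); sL=200/221, sR=200/269; mL=100/221, mR=-71100/59449; mL+mR=-200/269 → advance -1; mR−mL=-98000/59449 → turn -1·90°
n=7: pose=(-4,-4,S); sL=100/137, sR=4/5; mL=50/137, mR=-798/685; mL+mR=-4/5 → advance -1; mR−mL=-1048/685 → turn -1·90°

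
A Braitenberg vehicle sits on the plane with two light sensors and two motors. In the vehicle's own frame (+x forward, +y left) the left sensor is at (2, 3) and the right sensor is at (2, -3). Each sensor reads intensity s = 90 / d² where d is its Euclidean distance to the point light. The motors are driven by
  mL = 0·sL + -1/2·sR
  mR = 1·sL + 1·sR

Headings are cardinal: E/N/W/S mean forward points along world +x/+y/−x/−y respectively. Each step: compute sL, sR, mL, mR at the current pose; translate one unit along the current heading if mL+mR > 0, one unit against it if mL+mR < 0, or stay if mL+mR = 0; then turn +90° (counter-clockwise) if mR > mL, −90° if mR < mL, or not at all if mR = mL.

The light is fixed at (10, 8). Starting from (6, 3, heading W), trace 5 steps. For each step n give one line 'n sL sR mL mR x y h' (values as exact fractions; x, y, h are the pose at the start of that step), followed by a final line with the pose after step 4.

n=0: pose=(6,3,W); sL=9/10, sR=9/4; mL=-9/8, mR=63/20; mL+mR=81/40 → advance +1; mR−mL=171/40 → turn +1·90°
n=1: pose=(5,3,S); sL=90/53, sR=90/113; mL=-45/113, mR=14940/5989; mL+mR=12555/5989 → advance +1; mR−mL=17325/5989 → turn +1·90°
n=2: pose=(5,2,E); sL=5, sR=1; mL=-1/2, mR=6; mL+mR=11/2 → advance +1; mR−mL=13/2 → turn +1·90°
n=3: pose=(6,2,N); sL=18/13, sR=90/17; mL=-45/17, mR=1476/221; mL+mR=891/221 → advance +1; mR−mL=2061/221 → turn +1·90°
n=4: pose=(6,3,W); sL=9/10, sR=9/4; mL=-9/8, mR=63/20; mL+mR=81/40 → advance +1; mR−mL=171/40 → turn +1·90°

0 9/10 9/4 -9/8 63/20 6 3 W
1 90/53 90/113 -45/113 14940/5989 5 3 S
2 5 1 -1/2 6 5 2 E
3 18/13 90/17 -45/17 1476/221 6 2 N
4 9/10 9/4 -9/8 63/20 6 3 W
final 5 3 S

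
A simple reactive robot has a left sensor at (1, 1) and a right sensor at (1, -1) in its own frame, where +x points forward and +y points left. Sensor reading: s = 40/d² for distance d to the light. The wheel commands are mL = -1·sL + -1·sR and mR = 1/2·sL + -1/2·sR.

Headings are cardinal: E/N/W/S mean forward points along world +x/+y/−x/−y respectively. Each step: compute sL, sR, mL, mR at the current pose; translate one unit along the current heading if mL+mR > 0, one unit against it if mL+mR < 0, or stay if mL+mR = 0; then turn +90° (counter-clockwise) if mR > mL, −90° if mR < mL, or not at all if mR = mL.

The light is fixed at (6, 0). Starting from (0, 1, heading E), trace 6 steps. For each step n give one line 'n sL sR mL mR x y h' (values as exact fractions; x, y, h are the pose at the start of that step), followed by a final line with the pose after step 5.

0 40/29 8/5 -432/145 -16/145 0 1 E
1 10/17 1 -27/17 -7/34 -1 1 N
2 8/13 8/13 -16/13 0 -1 0 W
3 20/13 4/5 -152/65 24/65 0 0 S
4 40/29 8/5 -432/145 -16/145 0 1 E
5 10/17 1 -27/17 -7/34 -1 1 N
final -1 0 W

n=0: pose=(0,1,E); sL=40/29, sR=8/5; mL=-432/145, mR=-16/145; mL+mR=-448/145 → advance -1; mR−mL=416/145 → turn +1·90°
n=1: pose=(-1,1,N); sL=10/17, sR=1; mL=-27/17, mR=-7/34; mL+mR=-61/34 → advance -1; mR−mL=47/34 → turn +1·90°
n=2: pose=(-1,0,W); sL=8/13, sR=8/13; mL=-16/13, mR=0; mL+mR=-16/13 → advance -1; mR−mL=16/13 → turn +1·90°
n=3: pose=(0,0,S); sL=20/13, sR=4/5; mL=-152/65, mR=24/65; mL+mR=-128/65 → advance -1; mR−mL=176/65 → turn +1·90°
n=4: pose=(0,1,E); sL=40/29, sR=8/5; mL=-432/145, mR=-16/145; mL+mR=-448/145 → advance -1; mR−mL=416/145 → turn +1·90°
n=5: pose=(-1,1,N); sL=10/17, sR=1; mL=-27/17, mR=-7/34; mL+mR=-61/34 → advance -1; mR−mL=47/34 → turn +1·90°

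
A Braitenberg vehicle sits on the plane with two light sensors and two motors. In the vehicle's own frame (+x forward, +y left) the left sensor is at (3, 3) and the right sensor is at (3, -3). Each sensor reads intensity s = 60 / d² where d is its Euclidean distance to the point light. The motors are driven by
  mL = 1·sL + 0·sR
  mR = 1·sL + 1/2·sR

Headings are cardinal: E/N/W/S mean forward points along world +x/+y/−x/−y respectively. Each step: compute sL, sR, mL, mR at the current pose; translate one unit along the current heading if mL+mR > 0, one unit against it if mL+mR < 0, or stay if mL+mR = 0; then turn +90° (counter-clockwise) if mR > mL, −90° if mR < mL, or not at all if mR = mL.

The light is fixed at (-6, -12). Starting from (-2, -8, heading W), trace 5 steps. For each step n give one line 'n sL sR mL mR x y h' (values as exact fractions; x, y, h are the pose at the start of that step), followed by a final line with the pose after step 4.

0 30 6/5 30 153/5 -2 -8 W
1 60/37 60 60/37 1170/37 -3 -8 S
2 5/6 5/3 5/6 5/3 -3 -9 E
3 60/37 12/17 60/37 1242/629 -2 -9 N
4 30 6/5 30 153/5 -2 -8 W
final -3 -8 S

n=0: pose=(-2,-8,W); sL=30, sR=6/5; mL=30, mR=153/5; mL+mR=303/5 → advance +1; mR−mL=3/5 → turn +1·90°
n=1: pose=(-3,-8,S); sL=60/37, sR=60; mL=60/37, mR=1170/37; mL+mR=1230/37 → advance +1; mR−mL=30 → turn +1·90°
n=2: pose=(-3,-9,E); sL=5/6, sR=5/3; mL=5/6, mR=5/3; mL+mR=5/2 → advance +1; mR−mL=5/6 → turn +1·90°
n=3: pose=(-2,-9,N); sL=60/37, sR=12/17; mL=60/37, mR=1242/629; mL+mR=2262/629 → advance +1; mR−mL=6/17 → turn +1·90°
n=4: pose=(-2,-8,W); sL=30, sR=6/5; mL=30, mR=153/5; mL+mR=303/5 → advance +1; mR−mL=3/5 → turn +1·90°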